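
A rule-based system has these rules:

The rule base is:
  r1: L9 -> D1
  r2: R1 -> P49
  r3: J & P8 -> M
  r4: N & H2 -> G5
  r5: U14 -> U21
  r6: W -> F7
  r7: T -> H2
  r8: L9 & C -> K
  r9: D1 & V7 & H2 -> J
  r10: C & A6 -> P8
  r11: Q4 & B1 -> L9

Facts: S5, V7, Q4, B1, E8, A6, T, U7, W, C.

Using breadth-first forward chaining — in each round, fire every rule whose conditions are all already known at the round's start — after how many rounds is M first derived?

4

Round 1 — r6, r7, r10, r11, derive F7, H2, P8, L9.
Round 2 — r1, r8, derive D1, K.
Round 3 — r9, derive J.
Round 4 — r3, derive M.
M first appears in round 4.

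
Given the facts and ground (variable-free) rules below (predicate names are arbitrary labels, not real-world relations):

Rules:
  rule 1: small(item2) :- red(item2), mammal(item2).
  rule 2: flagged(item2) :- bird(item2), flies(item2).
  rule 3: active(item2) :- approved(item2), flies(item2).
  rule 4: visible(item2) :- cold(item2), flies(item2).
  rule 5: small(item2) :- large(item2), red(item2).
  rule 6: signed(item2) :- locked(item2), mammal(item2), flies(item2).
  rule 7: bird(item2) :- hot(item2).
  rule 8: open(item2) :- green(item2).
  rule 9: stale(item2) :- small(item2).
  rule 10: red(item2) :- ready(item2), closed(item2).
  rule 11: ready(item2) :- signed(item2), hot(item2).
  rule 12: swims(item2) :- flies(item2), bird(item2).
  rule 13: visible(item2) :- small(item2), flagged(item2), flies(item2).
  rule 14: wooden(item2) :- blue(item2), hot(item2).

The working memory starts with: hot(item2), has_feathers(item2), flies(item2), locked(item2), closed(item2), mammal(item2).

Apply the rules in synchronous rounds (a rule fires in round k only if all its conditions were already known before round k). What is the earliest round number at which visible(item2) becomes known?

[1] rule 6 [signed(item2) :- locked(item2), mammal(item2), flies(item2).]; rule 7 [bird(item2) :- hot(item2).]. ⇒ new: signed(item2), bird(item2).
[2] rule 2 [flagged(item2) :- bird(item2), flies(item2).]; rule 11 [ready(item2) :- signed(item2), hot(item2).]; rule 12 [swims(item2) :- flies(item2), bird(item2).]. ⇒ new: flagged(item2), ready(item2), swims(item2).
[3] rule 10 [red(item2) :- ready(item2), closed(item2).]. ⇒ new: red(item2).
[4] rule 1 [small(item2) :- red(item2), mammal(item2).]. ⇒ new: small(item2).
[5] rule 9 [stale(item2) :- small(item2).]; rule 13 [visible(item2) :- small(item2), flagged(item2), flies(item2).]. ⇒ new: stale(item2), visible(item2).
visible(item2) first appears in round 5.

5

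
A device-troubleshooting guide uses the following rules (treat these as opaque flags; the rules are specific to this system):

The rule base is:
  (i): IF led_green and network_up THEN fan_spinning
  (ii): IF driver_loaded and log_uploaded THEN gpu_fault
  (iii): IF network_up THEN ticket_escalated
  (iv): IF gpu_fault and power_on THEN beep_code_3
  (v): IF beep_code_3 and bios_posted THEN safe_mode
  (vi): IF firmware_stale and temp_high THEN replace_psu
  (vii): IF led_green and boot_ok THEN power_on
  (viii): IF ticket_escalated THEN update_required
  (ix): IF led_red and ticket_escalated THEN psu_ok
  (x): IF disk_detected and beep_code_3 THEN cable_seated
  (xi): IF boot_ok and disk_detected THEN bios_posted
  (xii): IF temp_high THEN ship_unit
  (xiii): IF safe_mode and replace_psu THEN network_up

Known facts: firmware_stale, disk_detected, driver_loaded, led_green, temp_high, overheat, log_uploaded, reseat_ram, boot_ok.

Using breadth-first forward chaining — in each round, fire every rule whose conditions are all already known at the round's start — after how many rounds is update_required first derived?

Round 1: (ii) [IF driver_loaded and log_uploaded THEN gpu_fault]; (vi) [IF firmware_stale and temp_high THEN replace_psu]; (vii) [IF led_green and boot_ok THEN power_on]; (xi) [IF boot_ok and disk_detected THEN bios_posted]; (xii) [IF temp_high THEN ship_unit]. Adds gpu_fault, replace_psu, power_on, bios_posted, ship_unit.
Round 2: (iv) [IF gpu_fault and power_on THEN beep_code_3]. Adds beep_code_3.
Round 3: (v) [IF beep_code_3 and bios_posted THEN safe_mode]; (x) [IF disk_detected and beep_code_3 THEN cable_seated]. Adds safe_mode, cable_seated.
Round 4: (xiii) [IF safe_mode and replace_psu THEN network_up]. Adds network_up.
Round 5: (i) [IF led_green and network_up THEN fan_spinning]; (iii) [IF network_up THEN ticket_escalated]. Adds fan_spinning, ticket_escalated.
Round 6: (viii) [IF ticket_escalated THEN update_required]. Adds update_required.
update_required first appears in round 6.

6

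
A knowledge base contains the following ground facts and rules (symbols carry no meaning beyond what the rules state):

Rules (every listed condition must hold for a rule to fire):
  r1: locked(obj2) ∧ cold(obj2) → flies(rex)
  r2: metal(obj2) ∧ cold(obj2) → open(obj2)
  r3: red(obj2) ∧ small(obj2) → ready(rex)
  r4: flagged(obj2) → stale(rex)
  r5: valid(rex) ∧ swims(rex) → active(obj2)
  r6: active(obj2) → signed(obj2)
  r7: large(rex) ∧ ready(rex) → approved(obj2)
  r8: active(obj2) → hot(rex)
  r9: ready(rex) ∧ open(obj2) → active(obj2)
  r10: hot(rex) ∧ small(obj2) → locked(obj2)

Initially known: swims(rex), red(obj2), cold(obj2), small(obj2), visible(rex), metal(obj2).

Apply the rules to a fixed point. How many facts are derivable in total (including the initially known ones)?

13

Round 1: r2 [metal(obj2) ∧ cold(obj2) → open(obj2)]; r3 [red(obj2) ∧ small(obj2) → ready(rex)]. Adds open(obj2), ready(rex).
Round 2: r9 [ready(rex) ∧ open(obj2) → active(obj2)]. Adds active(obj2).
Round 3: r6 [active(obj2) → signed(obj2)]; r8 [active(obj2) → hot(rex)]. Adds signed(obj2), hot(rex).
Round 4: r10 [hot(rex) ∧ small(obj2) → locked(obj2)]. Adds locked(obj2).
Round 5: r1 [locked(obj2) ∧ cold(obj2) → flies(rex)]. Adds flies(rex).
Closure: {active(obj2), cold(obj2), flies(rex), hot(rex), locked(obj2), metal(obj2), open(obj2), ready(rex), red(obj2), signed(obj2), small(obj2), swims(rex), visible(rex)} — 13 facts.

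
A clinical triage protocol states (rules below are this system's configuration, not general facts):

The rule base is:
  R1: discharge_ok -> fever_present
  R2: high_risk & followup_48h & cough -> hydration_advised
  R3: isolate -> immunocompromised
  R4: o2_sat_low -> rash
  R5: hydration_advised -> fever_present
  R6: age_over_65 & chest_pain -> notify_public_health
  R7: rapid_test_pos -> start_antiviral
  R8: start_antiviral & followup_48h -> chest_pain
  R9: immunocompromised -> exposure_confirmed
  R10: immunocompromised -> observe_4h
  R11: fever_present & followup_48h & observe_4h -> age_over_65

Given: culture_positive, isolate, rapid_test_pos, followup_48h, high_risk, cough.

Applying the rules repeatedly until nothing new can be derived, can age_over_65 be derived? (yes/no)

Round 1: R2 [high_risk & followup_48h & cough -> hydration_advised]; R3 [isolate -> immunocompromised]; R7 [rapid_test_pos -> start_antiviral]. Adds hydration_advised, immunocompromised, start_antiviral.
Round 2: R5 [hydration_advised -> fever_present]; R8 [start_antiviral & followup_48h -> chest_pain]; R9 [immunocompromised -> exposure_confirmed]; R10 [immunocompromised -> observe_4h]. Adds fever_present, chest_pain, exposure_confirmed, observe_4h.
Round 3: R11 [fever_present & followup_48h & observe_4h -> age_over_65]. Adds age_over_65.
Round 4: R6 [age_over_65 & chest_pain -> notify_public_health]. Adds notify_public_health.
age_over_65 appears in round 3, so it is derivable.

yes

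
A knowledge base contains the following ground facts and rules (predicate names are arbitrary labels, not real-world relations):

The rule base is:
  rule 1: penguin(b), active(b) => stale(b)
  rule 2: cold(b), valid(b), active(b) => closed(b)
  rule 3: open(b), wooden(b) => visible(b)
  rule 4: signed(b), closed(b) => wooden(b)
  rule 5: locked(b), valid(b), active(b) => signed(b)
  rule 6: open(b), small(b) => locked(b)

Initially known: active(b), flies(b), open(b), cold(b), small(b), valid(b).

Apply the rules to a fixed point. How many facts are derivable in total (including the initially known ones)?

Round 1: rule 2 [cold(b), valid(b), active(b) => closed(b)]; rule 6 [open(b), small(b) => locked(b)]. New: closed(b), locked(b).
Round 2: rule 5 [locked(b), valid(b), active(b) => signed(b)]. New: signed(b).
Round 3: rule 4 [signed(b), closed(b) => wooden(b)]. New: wooden(b).
Round 4: rule 3 [open(b), wooden(b) => visible(b)]. New: visible(b).
Closure: {active(b), closed(b), cold(b), flies(b), locked(b), open(b), signed(b), small(b), valid(b), visible(b), wooden(b)} — 11 facts.

11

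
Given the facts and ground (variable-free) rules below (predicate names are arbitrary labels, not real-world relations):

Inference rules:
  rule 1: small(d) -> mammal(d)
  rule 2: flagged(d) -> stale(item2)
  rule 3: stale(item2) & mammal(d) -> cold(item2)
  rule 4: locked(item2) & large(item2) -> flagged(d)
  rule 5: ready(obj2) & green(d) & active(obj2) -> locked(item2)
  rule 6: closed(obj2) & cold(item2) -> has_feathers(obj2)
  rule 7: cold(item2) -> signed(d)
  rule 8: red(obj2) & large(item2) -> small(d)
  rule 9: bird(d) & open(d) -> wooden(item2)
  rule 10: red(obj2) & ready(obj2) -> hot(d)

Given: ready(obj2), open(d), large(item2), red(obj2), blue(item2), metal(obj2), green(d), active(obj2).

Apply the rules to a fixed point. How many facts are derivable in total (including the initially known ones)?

[1] rule 5 [ready(obj2) & green(d) & active(obj2) -> locked(item2)]; rule 8 [red(obj2) & large(item2) -> small(d)]; rule 10 [red(obj2) & ready(obj2) -> hot(d)]. ⇒ new: locked(item2), small(d), hot(d).
[2] rule 1 [small(d) -> mammal(d)]; rule 4 [locked(item2) & large(item2) -> flagged(d)]. ⇒ new: mammal(d), flagged(d).
[3] rule 2 [flagged(d) -> stale(item2)]. ⇒ new: stale(item2).
[4] rule 3 [stale(item2) & mammal(d) -> cold(item2)]. ⇒ new: cold(item2).
[5] rule 7 [cold(item2) -> signed(d)]. ⇒ new: signed(d).
Closure: {active(obj2), blue(item2), cold(item2), flagged(d), green(d), hot(d), large(item2), locked(item2), mammal(d), metal(obj2), open(d), ready(obj2), red(obj2), signed(d), small(d), stale(item2)} — 16 facts.

16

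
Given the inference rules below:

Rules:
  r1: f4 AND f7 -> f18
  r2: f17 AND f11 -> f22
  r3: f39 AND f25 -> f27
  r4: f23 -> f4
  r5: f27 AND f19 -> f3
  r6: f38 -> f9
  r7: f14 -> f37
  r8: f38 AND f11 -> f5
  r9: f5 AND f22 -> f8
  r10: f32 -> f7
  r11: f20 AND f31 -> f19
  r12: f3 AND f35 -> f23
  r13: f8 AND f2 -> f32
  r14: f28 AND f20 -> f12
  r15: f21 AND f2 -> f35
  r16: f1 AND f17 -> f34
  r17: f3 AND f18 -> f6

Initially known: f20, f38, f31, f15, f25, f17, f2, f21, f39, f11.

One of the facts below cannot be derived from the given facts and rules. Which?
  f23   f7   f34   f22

f34

Round 1: r2 [f17 AND f11 -> f22]; r3 [f39 AND f25 -> f27]; r6 [f38 -> f9]; r8 [f38 AND f11 -> f5]; r11 [f20 AND f31 -> f19]; r15 [f21 AND f2 -> f35]. Adds f22, f27, f9, f5, f19, f35.
Round 2: r5 [f27 AND f19 -> f3]; r9 [f5 AND f22 -> f8]. Adds f3, f8.
Round 3: r12 [f3 AND f35 -> f23]; r13 [f8 AND f2 -> f32]. Adds f23, f32.
Round 4: r4 [f23 -> f4]; r10 [f32 -> f7]. Adds f4, f7.
Round 5: r1 [f4 AND f7 -> f18]. Adds f18.
Round 6: r17 [f3 AND f18 -> f6]. Adds f6.
Derived: f23 (round 3), f7 (round 4), f22 (round 1). f34 never appears in any round.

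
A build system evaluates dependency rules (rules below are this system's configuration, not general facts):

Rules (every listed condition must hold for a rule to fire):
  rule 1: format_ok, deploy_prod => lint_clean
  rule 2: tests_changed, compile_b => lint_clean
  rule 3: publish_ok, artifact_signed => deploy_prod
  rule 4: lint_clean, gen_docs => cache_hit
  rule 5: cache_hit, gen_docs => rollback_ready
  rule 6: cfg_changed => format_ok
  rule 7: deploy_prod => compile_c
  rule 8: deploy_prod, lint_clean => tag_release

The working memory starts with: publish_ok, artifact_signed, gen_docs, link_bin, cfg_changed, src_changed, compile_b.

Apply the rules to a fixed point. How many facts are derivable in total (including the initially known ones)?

Round 1: rule 3 [publish_ok, artifact_signed => deploy_prod]; rule 6 [cfg_changed => format_ok]. New: deploy_prod, format_ok.
Round 2: rule 1 [format_ok, deploy_prod => lint_clean]; rule 7 [deploy_prod => compile_c]. New: lint_clean, compile_c.
Round 3: rule 4 [lint_clean, gen_docs => cache_hit]; rule 8 [deploy_prod, lint_clean => tag_release]. New: cache_hit, tag_release.
Round 4: rule 5 [cache_hit, gen_docs => rollback_ready]. New: rollback_ready.
Closure: {artifact_signed, cache_hit, cfg_changed, compile_b, compile_c, deploy_prod, format_ok, gen_docs, link_bin, lint_clean, publish_ok, rollback_ready, src_changed, tag_release} — 14 facts.

14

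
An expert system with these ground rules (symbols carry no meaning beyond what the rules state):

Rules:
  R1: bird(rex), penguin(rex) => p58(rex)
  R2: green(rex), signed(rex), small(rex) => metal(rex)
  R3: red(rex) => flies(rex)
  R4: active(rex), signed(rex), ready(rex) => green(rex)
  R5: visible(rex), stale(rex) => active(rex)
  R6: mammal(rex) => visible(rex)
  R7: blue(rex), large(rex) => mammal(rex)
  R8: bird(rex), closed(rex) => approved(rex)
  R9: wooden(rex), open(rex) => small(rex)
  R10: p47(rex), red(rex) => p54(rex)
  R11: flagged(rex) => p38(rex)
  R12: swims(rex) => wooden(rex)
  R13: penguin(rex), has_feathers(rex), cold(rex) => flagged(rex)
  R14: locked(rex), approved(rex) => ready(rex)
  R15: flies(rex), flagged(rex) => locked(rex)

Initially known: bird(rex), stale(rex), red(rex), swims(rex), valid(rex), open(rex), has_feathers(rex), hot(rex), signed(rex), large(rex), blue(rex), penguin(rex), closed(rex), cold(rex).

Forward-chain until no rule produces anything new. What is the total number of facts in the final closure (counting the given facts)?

Round 1 — R1, R3, R7, R8, R12, R13, derive p58(rex), flies(rex), mammal(rex), approved(rex), wooden(rex), flagged(rex).
Round 2 — R6, R9, R11, R15, derive visible(rex), small(rex), p38(rex), locked(rex).
Round 3 — R5, R14, derive active(rex), ready(rex).
Round 4 — R4, derive green(rex).
Round 5 — R2, derive metal(rex).
Closure: {active(rex), approved(rex), bird(rex), blue(rex), closed(rex), cold(rex), flagged(rex), flies(rex), green(rex), has_feathers(rex), hot(rex), large(rex), locked(rex), mammal(rex), metal(rex), open(rex), p38(rex), p58(rex), penguin(rex), ready(rex), red(rex), signed(rex), small(rex), stale(rex), swims(rex), valid(rex), visible(rex), wooden(rex)} — 28 facts.

28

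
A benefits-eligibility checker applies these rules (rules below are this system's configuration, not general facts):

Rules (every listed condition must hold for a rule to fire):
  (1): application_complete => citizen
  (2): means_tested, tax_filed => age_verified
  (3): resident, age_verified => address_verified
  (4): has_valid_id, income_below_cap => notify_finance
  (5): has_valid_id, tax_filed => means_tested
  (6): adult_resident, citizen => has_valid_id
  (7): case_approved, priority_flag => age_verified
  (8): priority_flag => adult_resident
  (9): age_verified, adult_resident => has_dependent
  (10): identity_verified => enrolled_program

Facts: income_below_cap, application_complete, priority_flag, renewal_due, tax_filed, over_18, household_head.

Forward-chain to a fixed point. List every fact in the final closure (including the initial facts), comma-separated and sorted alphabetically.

adult_resident, age_verified, application_complete, citizen, has_dependent, has_valid_id, household_head, income_below_cap, means_tested, notify_finance, over_18, priority_flag, renewal_due, tax_filed

Round 1 fires (1), (8), giving citizen, adult_resident.
Round 2 fires (6), giving has_valid_id.
Round 3 fires (4), (5), giving notify_finance, means_tested.
Round 4 fires (2), giving age_verified.
Round 5 fires (9), giving has_dependent.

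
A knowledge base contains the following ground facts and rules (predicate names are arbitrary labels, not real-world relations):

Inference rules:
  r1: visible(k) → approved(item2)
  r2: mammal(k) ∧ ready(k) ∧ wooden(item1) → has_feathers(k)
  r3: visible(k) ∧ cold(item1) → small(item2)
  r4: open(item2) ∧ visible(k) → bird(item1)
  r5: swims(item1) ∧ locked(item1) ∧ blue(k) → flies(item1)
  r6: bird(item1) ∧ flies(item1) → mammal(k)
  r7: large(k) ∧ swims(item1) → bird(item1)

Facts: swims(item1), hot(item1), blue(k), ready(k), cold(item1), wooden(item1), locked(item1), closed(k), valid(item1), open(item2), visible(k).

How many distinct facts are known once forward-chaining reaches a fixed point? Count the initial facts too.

17

Round 1 fires r1, r3, r4, r5, giving approved(item2), small(item2), bird(item1), flies(item1).
Round 2 fires r6, giving mammal(k).
Round 3 fires r2, giving has_feathers(k).
Closure: {approved(item2), bird(item1), blue(k), closed(k), cold(item1), flies(item1), has_feathers(k), hot(item1), locked(item1), mammal(k), open(item2), ready(k), small(item2), swims(item1), valid(item1), visible(k), wooden(item1)} — 17 facts.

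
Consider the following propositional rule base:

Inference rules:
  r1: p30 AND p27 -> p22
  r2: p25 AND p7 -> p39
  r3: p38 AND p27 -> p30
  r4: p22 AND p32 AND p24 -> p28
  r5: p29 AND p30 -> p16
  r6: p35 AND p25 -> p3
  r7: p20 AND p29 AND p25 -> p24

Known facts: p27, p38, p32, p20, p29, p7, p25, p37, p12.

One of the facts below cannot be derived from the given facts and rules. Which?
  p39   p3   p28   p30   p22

p3

Round 1 — r2, r3, r7, derive p39, p30, p24.
Round 2 — r1, r5, derive p22, p16.
Round 3 — r4, derive p28.
Derived: p39 (round 1), p22 (round 2), p28 (round 3), p30 (round 1). p3 never appears in any round.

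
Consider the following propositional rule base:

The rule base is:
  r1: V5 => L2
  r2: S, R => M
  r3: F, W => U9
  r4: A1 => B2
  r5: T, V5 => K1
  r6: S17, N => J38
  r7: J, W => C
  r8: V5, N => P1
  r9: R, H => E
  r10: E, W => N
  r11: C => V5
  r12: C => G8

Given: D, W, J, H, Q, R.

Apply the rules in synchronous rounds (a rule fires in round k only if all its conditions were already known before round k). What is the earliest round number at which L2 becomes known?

3

Round 1 — r7, r9, derive C, E.
Round 2 — r10, r11, r12, derive N, V5, G8.
Round 3 — r1, r8, derive L2, P1.
L2 first appears in round 3.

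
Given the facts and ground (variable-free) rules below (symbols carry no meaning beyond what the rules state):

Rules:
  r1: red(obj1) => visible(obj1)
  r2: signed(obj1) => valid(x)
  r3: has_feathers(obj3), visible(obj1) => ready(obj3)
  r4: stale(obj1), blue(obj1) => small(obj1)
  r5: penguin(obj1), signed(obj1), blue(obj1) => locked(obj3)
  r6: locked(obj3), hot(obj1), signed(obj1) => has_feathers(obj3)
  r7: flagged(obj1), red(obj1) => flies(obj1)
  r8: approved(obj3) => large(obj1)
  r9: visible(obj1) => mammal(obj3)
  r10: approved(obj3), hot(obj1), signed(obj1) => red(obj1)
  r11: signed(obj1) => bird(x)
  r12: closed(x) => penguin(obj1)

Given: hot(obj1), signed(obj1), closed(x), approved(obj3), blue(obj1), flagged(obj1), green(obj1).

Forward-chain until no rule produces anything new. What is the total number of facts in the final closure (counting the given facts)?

18

Round 1 — r2, r8, r10, r11, r12, derive valid(x), large(obj1), red(obj1), bird(x), penguin(obj1).
Round 2 — r1, r5, r7, derive visible(obj1), locked(obj3), flies(obj1).
Round 3 — r6, r9, derive has_feathers(obj3), mammal(obj3).
Round 4 — r3, derive ready(obj3).
Closure: {approved(obj3), bird(x), blue(obj1), closed(x), flagged(obj1), flies(obj1), green(obj1), has_feathers(obj3), hot(obj1), large(obj1), locked(obj3), mammal(obj3), penguin(obj1), ready(obj3), red(obj1), signed(obj1), valid(x), visible(obj1)} — 18 facts.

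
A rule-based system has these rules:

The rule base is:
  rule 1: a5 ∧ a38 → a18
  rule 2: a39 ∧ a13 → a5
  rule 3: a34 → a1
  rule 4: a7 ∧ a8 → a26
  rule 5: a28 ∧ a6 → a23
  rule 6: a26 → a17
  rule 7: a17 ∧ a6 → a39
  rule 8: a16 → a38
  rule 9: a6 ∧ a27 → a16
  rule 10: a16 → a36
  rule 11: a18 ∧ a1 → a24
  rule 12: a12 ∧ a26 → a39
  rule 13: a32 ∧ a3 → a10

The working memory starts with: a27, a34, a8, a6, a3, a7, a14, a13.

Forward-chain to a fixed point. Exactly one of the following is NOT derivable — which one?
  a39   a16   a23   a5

Round 1: rule 3 [a34 → a1]; rule 4 [a7 ∧ a8 → a26]; rule 9 [a6 ∧ a27 → a16]. Adds a1, a26, a16.
Round 2: rule 6 [a26 → a17]; rule 8 [a16 → a38]; rule 10 [a16 → a36]. Adds a17, a38, a36.
Round 3: rule 7 [a17 ∧ a6 → a39]. Adds a39.
Round 4: rule 2 [a39 ∧ a13 → a5]. Adds a5.
Round 5: rule 1 [a5 ∧ a38 → a18]. Adds a18.
Round 6: rule 11 [a18 ∧ a1 → a24]. Adds a24.
Derived: a5 (round 4), a39 (round 3), a16 (round 1). a23 never appears in any round.

a23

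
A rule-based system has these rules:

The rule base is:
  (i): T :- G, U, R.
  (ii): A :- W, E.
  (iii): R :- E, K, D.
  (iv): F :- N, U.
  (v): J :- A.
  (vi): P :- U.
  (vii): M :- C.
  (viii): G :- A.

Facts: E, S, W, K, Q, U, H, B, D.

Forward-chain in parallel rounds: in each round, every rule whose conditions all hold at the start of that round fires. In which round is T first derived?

Round 1: (ii) [A :- W, E.]; (iii) [R :- E, K, D.]; (vi) [P :- U.]. New: A, R, P.
Round 2: (v) [J :- A.]; (viii) [G :- A.]. New: J, G.
Round 3: (i) [T :- G, U, R.]. New: T.
T first appears in round 3.

3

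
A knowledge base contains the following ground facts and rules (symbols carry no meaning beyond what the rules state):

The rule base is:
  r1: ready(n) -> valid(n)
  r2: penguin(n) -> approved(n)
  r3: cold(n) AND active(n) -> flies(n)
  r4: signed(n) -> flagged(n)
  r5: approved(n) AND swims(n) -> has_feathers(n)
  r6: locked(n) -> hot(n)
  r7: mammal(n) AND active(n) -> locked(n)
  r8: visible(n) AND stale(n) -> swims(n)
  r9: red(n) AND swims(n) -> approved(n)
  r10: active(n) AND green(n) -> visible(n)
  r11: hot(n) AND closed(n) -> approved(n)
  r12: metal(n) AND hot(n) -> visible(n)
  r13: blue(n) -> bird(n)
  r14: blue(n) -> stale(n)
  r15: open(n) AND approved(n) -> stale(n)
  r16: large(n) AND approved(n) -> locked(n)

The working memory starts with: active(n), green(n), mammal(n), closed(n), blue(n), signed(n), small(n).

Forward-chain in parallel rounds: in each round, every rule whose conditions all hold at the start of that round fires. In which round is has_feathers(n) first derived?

Round 1 — r4, r7, r10, r13, r14, derive flagged(n), locked(n), visible(n), bird(n), stale(n).
Round 2 — r6, r8, derive hot(n), swims(n).
Round 3 — r11, derive approved(n).
Round 4 — r5, derive has_feathers(n).
has_feathers(n) first appears in round 4.

4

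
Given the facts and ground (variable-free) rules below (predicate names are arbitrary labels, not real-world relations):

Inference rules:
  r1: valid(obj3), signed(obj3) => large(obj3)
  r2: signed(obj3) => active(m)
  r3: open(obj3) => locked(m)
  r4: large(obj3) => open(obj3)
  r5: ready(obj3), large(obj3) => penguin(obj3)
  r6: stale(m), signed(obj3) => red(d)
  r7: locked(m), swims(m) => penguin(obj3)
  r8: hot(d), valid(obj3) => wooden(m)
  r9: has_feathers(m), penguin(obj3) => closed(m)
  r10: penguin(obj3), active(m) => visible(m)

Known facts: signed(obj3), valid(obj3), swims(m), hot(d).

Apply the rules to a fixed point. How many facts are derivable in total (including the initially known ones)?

Round 1 — r1, r2, r8, derive large(obj3), active(m), wooden(m).
Round 2 — r4, derive open(obj3).
Round 3 — r3, derive locked(m).
Round 4 — r7, derive penguin(obj3).
Round 5 — r10, derive visible(m).
Closure: {active(m), hot(d), large(obj3), locked(m), open(obj3), penguin(obj3), signed(obj3), swims(m), valid(obj3), visible(m), wooden(m)} — 11 facts.

11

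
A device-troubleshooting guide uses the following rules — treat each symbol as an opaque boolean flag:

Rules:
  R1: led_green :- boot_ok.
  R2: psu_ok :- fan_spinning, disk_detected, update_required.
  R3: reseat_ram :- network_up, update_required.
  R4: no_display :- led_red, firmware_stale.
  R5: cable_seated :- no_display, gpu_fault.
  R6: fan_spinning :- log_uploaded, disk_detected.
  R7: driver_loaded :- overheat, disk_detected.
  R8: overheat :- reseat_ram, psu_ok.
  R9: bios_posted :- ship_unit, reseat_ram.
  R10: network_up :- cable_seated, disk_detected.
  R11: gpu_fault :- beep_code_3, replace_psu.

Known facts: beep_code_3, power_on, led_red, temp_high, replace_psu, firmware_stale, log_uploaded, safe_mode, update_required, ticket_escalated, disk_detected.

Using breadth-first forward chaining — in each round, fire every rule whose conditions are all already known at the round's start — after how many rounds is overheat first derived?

Round 1 — R4, R6, R11, derive no_display, fan_spinning, gpu_fault.
Round 2 — R2, R5, derive psu_ok, cable_seated.
Round 3 — R10, derive network_up.
Round 4 — R3, derive reseat_ram.
Round 5 — R8, derive overheat.
overheat first appears in round 5.

5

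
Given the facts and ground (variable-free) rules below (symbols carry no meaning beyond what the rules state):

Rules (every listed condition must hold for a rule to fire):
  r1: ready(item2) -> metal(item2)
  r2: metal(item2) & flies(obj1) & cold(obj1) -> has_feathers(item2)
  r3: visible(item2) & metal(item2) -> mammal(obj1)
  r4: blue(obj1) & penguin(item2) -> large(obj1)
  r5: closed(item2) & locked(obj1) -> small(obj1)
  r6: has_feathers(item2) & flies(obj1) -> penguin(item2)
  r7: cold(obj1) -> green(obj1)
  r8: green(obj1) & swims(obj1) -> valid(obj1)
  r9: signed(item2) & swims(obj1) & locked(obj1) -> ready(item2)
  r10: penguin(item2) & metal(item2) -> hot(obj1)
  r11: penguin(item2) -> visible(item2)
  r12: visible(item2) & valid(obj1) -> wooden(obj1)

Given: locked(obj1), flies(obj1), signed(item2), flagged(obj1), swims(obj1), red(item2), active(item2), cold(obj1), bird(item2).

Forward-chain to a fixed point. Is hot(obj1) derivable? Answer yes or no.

[1] r7 [cold(obj1) -> green(obj1)]; r9 [signed(item2) & swims(obj1) & locked(obj1) -> ready(item2)]. ⇒ new: green(obj1), ready(item2).
[2] r1 [ready(item2) -> metal(item2)]; r8 [green(obj1) & swims(obj1) -> valid(obj1)]. ⇒ new: metal(item2), valid(obj1).
[3] r2 [metal(item2) & flies(obj1) & cold(obj1) -> has_feathers(item2)]. ⇒ new: has_feathers(item2).
[4] r6 [has_feathers(item2) & flies(obj1) -> penguin(item2)]. ⇒ new: penguin(item2).
[5] r10 [penguin(item2) & metal(item2) -> hot(obj1)]; r11 [penguin(item2) -> visible(item2)]. ⇒ new: hot(obj1), visible(item2).
[6] r3 [visible(item2) & metal(item2) -> mammal(obj1)]; r12 [visible(item2) & valid(obj1) -> wooden(obj1)]. ⇒ new: mammal(obj1), wooden(obj1).
hot(obj1) appears in round 5, so it is derivable.

yes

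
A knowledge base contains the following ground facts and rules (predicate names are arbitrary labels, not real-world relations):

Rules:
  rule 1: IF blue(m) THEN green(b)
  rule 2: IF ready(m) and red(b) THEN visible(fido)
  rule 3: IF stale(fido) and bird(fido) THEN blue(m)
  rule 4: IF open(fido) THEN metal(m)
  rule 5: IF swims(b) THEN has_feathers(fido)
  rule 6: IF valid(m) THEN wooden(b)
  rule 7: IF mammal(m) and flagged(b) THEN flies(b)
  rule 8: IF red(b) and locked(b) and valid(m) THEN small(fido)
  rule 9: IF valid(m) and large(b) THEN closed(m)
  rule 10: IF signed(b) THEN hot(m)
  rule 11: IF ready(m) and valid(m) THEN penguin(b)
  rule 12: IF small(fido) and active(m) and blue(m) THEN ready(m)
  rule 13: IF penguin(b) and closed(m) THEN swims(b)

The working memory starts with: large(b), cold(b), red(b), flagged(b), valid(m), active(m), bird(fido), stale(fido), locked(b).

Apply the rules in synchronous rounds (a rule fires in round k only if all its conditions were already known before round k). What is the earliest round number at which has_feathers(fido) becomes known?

Round 1: rule 3 [IF stale(fido) and bird(fido) THEN blue(m)]; rule 6 [IF valid(m) THEN wooden(b)]; rule 8 [IF red(b) and locked(b) and valid(m) THEN small(fido)]; rule 9 [IF valid(m) and large(b) THEN closed(m)]. New: blue(m), wooden(b), small(fido), closed(m).
Round 2: rule 1 [IF blue(m) THEN green(b)]; rule 12 [IF small(fido) and active(m) and blue(m) THEN ready(m)]. New: green(b), ready(m).
Round 3: rule 2 [IF ready(m) and red(b) THEN visible(fido)]; rule 11 [IF ready(m) and valid(m) THEN penguin(b)]. New: visible(fido), penguin(b).
Round 4: rule 13 [IF penguin(b) and closed(m) THEN swims(b)]. New: swims(b).
Round 5: rule 5 [IF swims(b) THEN has_feathers(fido)]. New: has_feathers(fido).
has_feathers(fido) first appears in round 5.

5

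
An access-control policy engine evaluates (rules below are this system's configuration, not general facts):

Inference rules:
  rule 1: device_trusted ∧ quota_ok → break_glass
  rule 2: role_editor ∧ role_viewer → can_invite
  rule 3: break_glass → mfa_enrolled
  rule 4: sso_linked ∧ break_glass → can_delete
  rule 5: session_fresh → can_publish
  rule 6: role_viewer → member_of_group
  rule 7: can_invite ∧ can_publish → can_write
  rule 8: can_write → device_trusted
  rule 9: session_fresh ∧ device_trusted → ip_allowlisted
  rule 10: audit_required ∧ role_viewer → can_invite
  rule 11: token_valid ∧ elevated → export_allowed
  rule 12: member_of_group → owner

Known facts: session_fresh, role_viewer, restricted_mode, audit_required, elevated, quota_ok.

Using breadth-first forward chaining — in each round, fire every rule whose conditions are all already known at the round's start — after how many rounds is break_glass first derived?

[1] rule 5 [session_fresh → can_publish]; rule 6 [role_viewer → member_of_group]; rule 10 [audit_required ∧ role_viewer → can_invite]. ⇒ new: can_publish, member_of_group, can_invite.
[2] rule 7 [can_invite ∧ can_publish → can_write]; rule 12 [member_of_group → owner]. ⇒ new: can_write, owner.
[3] rule 8 [can_write → device_trusted]. ⇒ new: device_trusted.
[4] rule 1 [device_trusted ∧ quota_ok → break_glass]; rule 9 [session_fresh ∧ device_trusted → ip_allowlisted]. ⇒ new: break_glass, ip_allowlisted.
break_glass first appears in round 4.

4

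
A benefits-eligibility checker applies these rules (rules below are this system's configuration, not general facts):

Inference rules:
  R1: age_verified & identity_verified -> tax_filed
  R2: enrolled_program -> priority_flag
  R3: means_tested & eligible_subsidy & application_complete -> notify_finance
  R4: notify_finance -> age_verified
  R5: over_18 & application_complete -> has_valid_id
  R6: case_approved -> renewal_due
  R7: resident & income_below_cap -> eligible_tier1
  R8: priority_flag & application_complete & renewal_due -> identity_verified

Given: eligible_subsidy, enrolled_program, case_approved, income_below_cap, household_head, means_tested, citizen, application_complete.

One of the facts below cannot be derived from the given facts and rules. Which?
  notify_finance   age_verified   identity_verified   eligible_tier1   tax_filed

Round 1: R2 [enrolled_program -> priority_flag]; R3 [means_tested & eligible_subsidy & application_complete -> notify_finance]; R6 [case_approved -> renewal_due]. Adds priority_flag, notify_finance, renewal_due.
Round 2: R4 [notify_finance -> age_verified]; R8 [priority_flag & application_complete & renewal_due -> identity_verified]. Adds age_verified, identity_verified.
Round 3: R1 [age_verified & identity_verified -> tax_filed]. Adds tax_filed.
Derived: notify_finance (round 1), tax_filed (round 3), age_verified (round 2), identity_verified (round 2). eligible_tier1 never appears in any round.

eligible_tier1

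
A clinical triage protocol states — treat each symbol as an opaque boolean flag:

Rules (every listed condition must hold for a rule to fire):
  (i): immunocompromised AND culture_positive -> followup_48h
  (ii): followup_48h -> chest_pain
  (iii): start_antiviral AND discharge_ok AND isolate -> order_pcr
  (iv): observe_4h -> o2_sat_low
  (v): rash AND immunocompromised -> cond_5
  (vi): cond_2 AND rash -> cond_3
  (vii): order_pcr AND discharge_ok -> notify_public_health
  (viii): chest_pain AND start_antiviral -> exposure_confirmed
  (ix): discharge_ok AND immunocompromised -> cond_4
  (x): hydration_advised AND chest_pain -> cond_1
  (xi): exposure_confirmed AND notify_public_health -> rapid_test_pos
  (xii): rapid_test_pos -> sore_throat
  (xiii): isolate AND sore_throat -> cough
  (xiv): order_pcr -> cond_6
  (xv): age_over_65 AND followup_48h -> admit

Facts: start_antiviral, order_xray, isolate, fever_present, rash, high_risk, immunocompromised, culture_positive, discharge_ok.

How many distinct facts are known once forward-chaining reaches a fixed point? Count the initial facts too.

Round 1: (i) [immunocompromised AND culture_positive -> followup_48h]; (iii) [start_antiviral AND discharge_ok AND isolate -> order_pcr]; (v) [rash AND immunocompromised -> cond_5]; (ix) [discharge_ok AND immunocompromised -> cond_4]. Adds followup_48h, order_pcr, cond_5, cond_4.
Round 2: (ii) [followup_48h -> chest_pain]; (vii) [order_pcr AND discharge_ok -> notify_public_health]; (xiv) [order_pcr -> cond_6]. Adds chest_pain, notify_public_health, cond_6.
Round 3: (viii) [chest_pain AND start_antiviral -> exposure_confirmed]. Adds exposure_confirmed.
Round 4: (xi) [exposure_confirmed AND notify_public_health -> rapid_test_pos]. Adds rapid_test_pos.
Round 5: (xii) [rapid_test_pos -> sore_throat]. Adds sore_throat.
Round 6: (xiii) [isolate AND sore_throat -> cough]. Adds cough.
Closure: {chest_pain, cond_4, cond_5, cond_6, cough, culture_positive, discharge_ok, exposure_confirmed, fever_present, followup_48h, high_risk, immunocompromised, isolate, notify_public_health, order_pcr, order_xray, rapid_test_pos, rash, sore_throat, start_antiviral} — 20 facts.

20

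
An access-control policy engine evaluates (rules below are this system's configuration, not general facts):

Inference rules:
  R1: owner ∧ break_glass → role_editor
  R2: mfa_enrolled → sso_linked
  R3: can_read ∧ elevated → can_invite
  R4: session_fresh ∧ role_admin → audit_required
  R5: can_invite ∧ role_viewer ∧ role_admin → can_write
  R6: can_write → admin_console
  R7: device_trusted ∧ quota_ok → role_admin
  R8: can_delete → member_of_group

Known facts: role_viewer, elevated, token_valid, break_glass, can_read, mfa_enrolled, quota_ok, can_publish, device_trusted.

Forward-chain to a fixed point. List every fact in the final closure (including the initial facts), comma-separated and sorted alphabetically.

[1] R2 [mfa_enrolled → sso_linked]; R3 [can_read ∧ elevated → can_invite]; R7 [device_trusted ∧ quota_ok → role_admin]. ⇒ new: sso_linked, can_invite, role_admin.
[2] R5 [can_invite ∧ role_viewer ∧ role_admin → can_write]. ⇒ new: can_write.
[3] R6 [can_write → admin_console]. ⇒ new: admin_console.

admin_console, break_glass, can_invite, can_publish, can_read, can_write, device_trusted, elevated, mfa_enrolled, quota_ok, role_admin, role_viewer, sso_linked, token_valid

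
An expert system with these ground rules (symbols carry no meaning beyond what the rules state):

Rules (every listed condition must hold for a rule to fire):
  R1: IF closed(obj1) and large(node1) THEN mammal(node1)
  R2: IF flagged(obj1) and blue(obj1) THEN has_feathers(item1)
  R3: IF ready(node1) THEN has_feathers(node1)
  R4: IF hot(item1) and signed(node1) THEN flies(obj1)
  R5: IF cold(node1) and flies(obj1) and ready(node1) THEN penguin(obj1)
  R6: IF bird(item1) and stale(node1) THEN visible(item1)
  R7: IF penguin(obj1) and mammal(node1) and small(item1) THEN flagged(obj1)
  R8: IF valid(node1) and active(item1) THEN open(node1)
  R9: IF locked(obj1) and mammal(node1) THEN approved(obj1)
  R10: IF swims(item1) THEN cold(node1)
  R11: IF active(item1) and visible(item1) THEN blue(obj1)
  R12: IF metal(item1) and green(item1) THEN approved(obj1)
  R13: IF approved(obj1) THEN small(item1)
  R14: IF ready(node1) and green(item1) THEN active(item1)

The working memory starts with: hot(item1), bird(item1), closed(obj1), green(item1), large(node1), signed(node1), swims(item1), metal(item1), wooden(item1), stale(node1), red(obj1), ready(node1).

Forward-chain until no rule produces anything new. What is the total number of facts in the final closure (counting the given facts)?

24

Round 1: R1 [IF closed(obj1) and large(node1) THEN mammal(node1)]; R3 [IF ready(node1) THEN has_feathers(node1)]; R4 [IF hot(item1) and signed(node1) THEN flies(obj1)]; R6 [IF bird(item1) and stale(node1) THEN visible(item1)]; R10 [IF swims(item1) THEN cold(node1)]; R12 [IF metal(item1) and green(item1) THEN approved(obj1)]; R14 [IF ready(node1) and green(item1) THEN active(item1)]. New: mammal(node1), has_feathers(node1), flies(obj1), visible(item1), cold(node1), approved(obj1), active(item1).
Round 2: R5 [IF cold(node1) and flies(obj1) and ready(node1) THEN penguin(obj1)]; R11 [IF active(item1) and visible(item1) THEN blue(obj1)]; R13 [IF approved(obj1) THEN small(item1)]. New: penguin(obj1), blue(obj1), small(item1).
Round 3: R7 [IF penguin(obj1) and mammal(node1) and small(item1) THEN flagged(obj1)]. New: flagged(obj1).
Round 4: R2 [IF flagged(obj1) and blue(obj1) THEN has_feathers(item1)]. New: has_feathers(item1).
Closure: {active(item1), approved(obj1), bird(item1), blue(obj1), closed(obj1), cold(node1), flagged(obj1), flies(obj1), green(item1), has_feathers(item1), has_feathers(node1), hot(item1), large(node1), mammal(node1), metal(item1), penguin(obj1), ready(node1), red(obj1), signed(node1), small(item1), stale(node1), swims(item1), visible(item1), wooden(item1)} — 24 facts.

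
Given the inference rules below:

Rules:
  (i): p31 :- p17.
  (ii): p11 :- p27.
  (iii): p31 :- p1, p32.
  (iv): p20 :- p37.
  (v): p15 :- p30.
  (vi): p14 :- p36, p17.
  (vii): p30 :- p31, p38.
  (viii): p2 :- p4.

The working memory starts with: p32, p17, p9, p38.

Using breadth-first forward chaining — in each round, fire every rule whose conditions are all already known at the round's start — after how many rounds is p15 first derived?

3

Round 1: (i) [p31 :- p17.]. Adds p31.
Round 2: (vii) [p30 :- p31, p38.]. Adds p30.
Round 3: (v) [p15 :- p30.]. Adds p15.
p15 first appears in round 3.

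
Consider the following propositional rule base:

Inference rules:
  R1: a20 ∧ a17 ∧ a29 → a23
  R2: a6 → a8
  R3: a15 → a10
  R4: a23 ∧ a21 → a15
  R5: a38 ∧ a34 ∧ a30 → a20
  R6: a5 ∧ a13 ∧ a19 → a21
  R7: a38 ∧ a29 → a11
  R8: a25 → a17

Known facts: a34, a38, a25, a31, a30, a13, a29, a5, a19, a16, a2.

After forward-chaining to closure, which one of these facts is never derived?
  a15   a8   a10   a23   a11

[1] R5 [a38 ∧ a34 ∧ a30 → a20]; R6 [a5 ∧ a13 ∧ a19 → a21]; R7 [a38 ∧ a29 → a11]; R8 [a25 → a17]. ⇒ new: a20, a21, a11, a17.
[2] R1 [a20 ∧ a17 ∧ a29 → a23]. ⇒ new: a23.
[3] R4 [a23 ∧ a21 → a15]. ⇒ new: a15.
[4] R3 [a15 → a10]. ⇒ new: a10.
Derived: a23 (round 2), a15 (round 3), a10 (round 4), a11 (round 1). a8 never appears in any round.

a8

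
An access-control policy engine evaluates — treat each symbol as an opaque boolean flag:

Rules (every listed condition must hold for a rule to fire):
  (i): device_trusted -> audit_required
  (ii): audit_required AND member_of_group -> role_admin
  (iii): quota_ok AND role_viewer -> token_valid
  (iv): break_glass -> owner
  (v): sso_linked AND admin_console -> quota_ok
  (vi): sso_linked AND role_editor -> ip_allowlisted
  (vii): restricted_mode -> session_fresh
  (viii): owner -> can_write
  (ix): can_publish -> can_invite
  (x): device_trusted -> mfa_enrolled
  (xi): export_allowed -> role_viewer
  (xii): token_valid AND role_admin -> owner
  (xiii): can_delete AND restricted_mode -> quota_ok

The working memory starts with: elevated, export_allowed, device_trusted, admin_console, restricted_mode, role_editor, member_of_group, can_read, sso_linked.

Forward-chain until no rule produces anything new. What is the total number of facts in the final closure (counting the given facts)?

19

Round 1 fires (i), (v), (vi), (vii), (x), (xi), giving audit_required, quota_ok, ip_allowlisted, session_fresh, mfa_enrolled, role_viewer.
Round 2 fires (ii), (iii), giving role_admin, token_valid.
Round 3 fires (xii), giving owner.
Round 4 fires (viii), giving can_write.
Closure: {admin_console, audit_required, can_read, can_write, device_trusted, elevated, export_allowed, ip_allowlisted, member_of_group, mfa_enrolled, owner, quota_ok, restricted_mode, role_admin, role_editor, role_viewer, session_fresh, sso_linked, token_valid} — 19 facts.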